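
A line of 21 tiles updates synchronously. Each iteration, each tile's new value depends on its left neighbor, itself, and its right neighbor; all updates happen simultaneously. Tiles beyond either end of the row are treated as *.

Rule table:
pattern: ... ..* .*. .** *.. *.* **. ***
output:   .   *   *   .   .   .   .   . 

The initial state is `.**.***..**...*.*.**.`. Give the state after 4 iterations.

........*....**.*....
.......**...*...*...*
......*....**..**..*.
.....**...*...*...**.

.....**...*...*...**.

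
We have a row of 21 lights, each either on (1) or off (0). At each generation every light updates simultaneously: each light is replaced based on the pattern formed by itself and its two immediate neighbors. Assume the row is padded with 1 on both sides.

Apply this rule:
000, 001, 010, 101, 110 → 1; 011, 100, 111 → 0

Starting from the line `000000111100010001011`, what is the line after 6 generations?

011111000101110111100
100001011110011000101
101111100010101011110
110000101111111100011
010111110000000101100
111000010111111110101

111000010111111110101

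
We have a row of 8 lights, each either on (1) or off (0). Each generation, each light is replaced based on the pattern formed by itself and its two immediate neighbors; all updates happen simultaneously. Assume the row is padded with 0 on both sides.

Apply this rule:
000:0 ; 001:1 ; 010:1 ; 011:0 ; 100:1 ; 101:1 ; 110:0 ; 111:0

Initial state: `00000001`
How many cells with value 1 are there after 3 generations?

generation 1: 00000011
generation 2: 00000100
generation 3: 00001110
count of 1: 3

3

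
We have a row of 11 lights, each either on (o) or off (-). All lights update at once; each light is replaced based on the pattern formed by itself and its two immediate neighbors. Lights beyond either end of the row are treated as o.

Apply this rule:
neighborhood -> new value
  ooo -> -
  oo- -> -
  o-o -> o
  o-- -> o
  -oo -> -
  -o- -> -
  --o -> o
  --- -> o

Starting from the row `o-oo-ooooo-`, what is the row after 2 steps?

o-oo-ooooo-

-o--o-----o
o-oo-ooooo-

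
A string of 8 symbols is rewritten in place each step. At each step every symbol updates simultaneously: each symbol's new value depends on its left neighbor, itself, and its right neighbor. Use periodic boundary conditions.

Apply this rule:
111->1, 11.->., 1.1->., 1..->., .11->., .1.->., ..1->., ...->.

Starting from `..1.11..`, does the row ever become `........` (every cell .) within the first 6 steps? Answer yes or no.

yes

........
all cells are . at step 1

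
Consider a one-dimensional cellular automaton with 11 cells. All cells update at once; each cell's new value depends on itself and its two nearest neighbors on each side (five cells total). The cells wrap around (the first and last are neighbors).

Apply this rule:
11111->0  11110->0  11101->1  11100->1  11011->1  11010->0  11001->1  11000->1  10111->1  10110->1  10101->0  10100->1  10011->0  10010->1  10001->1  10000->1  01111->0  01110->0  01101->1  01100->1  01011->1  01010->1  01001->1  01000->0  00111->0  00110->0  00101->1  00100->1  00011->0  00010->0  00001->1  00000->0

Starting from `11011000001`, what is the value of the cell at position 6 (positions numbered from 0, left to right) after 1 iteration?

1

01111110100
position 6 holds 1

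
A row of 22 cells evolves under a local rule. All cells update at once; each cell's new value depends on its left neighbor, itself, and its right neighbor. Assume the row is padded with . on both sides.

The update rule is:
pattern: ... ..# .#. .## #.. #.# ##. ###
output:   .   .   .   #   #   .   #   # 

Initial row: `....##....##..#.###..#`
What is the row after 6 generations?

....#####.#####.######

....###...###...####..
....####..####..#####.
....#####.#####.######
....#####.#####.######  (fixed point — unchanged through generation 6)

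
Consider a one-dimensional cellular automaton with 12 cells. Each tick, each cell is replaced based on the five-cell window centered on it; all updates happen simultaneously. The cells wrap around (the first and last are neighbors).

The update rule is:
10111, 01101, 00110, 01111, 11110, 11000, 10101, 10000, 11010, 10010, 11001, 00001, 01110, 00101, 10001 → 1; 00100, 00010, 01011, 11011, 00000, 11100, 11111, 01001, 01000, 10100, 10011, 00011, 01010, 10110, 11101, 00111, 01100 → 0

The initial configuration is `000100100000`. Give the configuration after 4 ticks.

001100011010

tick 1: 010001001000
tick 2: 000100010011
tick 3: 110001000010
tick 4: 001100011010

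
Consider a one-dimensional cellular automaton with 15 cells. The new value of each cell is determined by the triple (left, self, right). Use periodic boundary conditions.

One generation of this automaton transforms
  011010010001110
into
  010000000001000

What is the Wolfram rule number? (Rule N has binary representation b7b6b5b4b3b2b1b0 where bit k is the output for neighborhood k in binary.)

position 12: 111 → 0  (bit 7 = 0)
position 2: 110 → 0  (bit 6 = 0)
position 3: 101 → 0  (bit 5 = 0)
position 5: 100 → 0  (bit 4 = 0)
position 1: 011 → 1  (bit 3 = 1)
position 4: 010 → 0  (bit 2 = 0)
position 0: 001 → 0  (bit 1 = 0)
position 9: 000 → 0  (bit 0 = 0)
bits b7..b0 = 00001000 = 8

8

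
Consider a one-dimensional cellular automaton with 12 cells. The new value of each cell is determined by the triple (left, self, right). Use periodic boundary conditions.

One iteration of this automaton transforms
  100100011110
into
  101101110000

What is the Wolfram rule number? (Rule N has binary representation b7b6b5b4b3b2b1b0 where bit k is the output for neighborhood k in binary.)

position 8: 111 → 0  (bit 7 = 0)
position 10: 110 → 0  (bit 6 = 0)
position 11: 101 → 0  (bit 5 = 0)
position 1: 100 → 0  (bit 4 = 0)
position 7: 011 → 1  (bit 3 = 1)
position 0: 010 → 1  (bit 2 = 1)
position 2: 001 → 1  (bit 1 = 1)
position 5: 000 → 1  (bit 0 = 1)
bits b7..b0 = 00001111 = 15

15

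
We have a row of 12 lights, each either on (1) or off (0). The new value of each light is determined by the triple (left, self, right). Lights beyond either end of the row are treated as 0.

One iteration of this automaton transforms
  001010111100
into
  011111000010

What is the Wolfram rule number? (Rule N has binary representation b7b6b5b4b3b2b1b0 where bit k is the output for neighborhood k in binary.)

position 7: 111 → 0  (bit 7 = 0)
position 9: 110 → 0  (bit 6 = 0)
position 3: 101 → 1  (bit 5 = 1)
position 10: 100 → 1  (bit 4 = 1)
position 6: 011 → 0  (bit 3 = 0)
position 2: 010 → 1  (bit 2 = 1)
position 1: 001 → 1  (bit 1 = 1)
position 0: 000 → 0  (bit 0 = 0)
bits b7..b0 = 00110110 = 54

54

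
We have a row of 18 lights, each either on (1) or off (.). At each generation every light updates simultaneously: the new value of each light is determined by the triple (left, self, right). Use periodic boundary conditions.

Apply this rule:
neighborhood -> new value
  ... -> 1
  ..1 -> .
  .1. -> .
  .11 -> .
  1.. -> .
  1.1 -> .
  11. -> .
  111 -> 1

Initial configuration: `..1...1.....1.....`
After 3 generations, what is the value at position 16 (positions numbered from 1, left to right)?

.

1...1...111...1111
..1...1..1..1..111
....1...........1.
position 16 holds .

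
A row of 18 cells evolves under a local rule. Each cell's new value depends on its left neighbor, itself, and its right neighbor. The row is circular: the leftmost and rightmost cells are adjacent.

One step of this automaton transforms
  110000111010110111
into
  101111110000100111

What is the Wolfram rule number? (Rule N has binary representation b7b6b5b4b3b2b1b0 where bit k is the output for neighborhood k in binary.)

155

position 0: 111 → 1  (bit 7 = 1)
position 1: 110 → 0  (bit 6 = 0)
position 9: 101 → 0  (bit 5 = 0)
position 2: 100 → 1  (bit 4 = 1)
position 6: 011 → 1  (bit 3 = 1)
position 10: 010 → 0  (bit 2 = 0)
position 5: 001 → 1  (bit 1 = 1)
position 3: 000 → 1  (bit 0 = 1)
bits b7..b0 = 10011011 = 155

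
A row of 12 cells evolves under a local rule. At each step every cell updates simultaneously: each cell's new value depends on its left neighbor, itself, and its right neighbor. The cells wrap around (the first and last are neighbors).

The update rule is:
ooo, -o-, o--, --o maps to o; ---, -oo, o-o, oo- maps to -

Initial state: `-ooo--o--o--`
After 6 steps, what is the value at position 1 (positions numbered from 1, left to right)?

-

o-o-ooooooo-
o-o--ooooo--
o-ooo-ooo-oo
---o---o---o
o-ooo-ooo-oo  (repeats step 3; period 2)
step 6: ---o---o---o
position 1 holds -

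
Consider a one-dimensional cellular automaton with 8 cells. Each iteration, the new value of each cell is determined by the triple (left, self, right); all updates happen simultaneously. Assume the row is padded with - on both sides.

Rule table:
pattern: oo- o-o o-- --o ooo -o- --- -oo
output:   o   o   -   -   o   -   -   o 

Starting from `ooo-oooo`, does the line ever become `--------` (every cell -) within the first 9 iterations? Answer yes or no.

oooooooo
oooooooo  (fixed point — unchanged through iteration 9)
iteration 9 is oooooooo, still not uniform -

no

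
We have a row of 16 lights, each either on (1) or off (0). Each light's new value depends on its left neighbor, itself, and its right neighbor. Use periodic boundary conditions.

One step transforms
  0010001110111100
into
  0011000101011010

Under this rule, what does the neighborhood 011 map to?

0

At position 6 the neighborhood is 011; the next row has 0 there.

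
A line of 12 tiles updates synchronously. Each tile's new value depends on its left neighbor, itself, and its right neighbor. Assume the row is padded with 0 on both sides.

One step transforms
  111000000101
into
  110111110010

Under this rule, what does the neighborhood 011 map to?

At position 0 the neighborhood is 011; the next row has 1 there.

1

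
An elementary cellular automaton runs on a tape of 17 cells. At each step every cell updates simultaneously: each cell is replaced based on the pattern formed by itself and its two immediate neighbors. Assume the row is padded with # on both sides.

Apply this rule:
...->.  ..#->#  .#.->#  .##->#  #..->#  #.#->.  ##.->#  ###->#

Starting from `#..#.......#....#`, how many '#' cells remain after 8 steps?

step 1: #####.....###..##
step 2: ######...########
step 3: #######.#########
step 4: #######.#########  (fixed point — unchanged through step 8)
count of #: 16

16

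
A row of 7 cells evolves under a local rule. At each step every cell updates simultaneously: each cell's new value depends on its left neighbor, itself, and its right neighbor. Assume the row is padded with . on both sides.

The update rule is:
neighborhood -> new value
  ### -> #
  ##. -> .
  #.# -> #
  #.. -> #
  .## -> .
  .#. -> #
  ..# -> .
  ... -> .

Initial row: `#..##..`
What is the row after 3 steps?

step 1: ##...#.
step 2: ..#..##
step 3: ..##...

..##...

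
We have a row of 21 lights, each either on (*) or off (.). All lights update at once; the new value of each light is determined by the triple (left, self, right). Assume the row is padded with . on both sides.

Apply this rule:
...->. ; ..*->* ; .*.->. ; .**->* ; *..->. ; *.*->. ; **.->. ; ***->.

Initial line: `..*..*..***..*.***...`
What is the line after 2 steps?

.*..*..**...*..*.....
*..*..**...*..*......

*..*..**...*..*......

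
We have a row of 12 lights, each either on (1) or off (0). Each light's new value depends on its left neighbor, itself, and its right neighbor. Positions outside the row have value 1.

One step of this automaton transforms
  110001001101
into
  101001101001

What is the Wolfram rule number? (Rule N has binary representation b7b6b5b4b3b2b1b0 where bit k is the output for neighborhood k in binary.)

156

position 0: 111 → 1  (bit 7 = 1)
position 1: 110 → 0  (bit 6 = 0)
position 10: 101 → 0  (bit 5 = 0)
position 2: 100 → 1  (bit 4 = 1)
position 8: 011 → 1  (bit 3 = 1)
position 5: 010 → 1  (bit 2 = 1)
position 4: 001 → 0  (bit 1 = 0)
position 3: 000 → 0  (bit 0 = 0)
bits b7..b0 = 10011100 = 156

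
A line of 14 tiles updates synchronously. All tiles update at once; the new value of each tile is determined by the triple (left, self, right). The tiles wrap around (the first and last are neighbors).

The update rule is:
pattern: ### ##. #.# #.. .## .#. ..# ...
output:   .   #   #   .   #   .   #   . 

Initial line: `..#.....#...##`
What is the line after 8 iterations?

#...##..#.#...

iteration 1: .#.....#...###
iteration 2: #.....#...##.#
iteration 3: #....#...#####
iteration 4: #...#...##....
iteration 5: ...#...###...#
iteration 6: ..#...##.#..#.
iteration 7: .#...####..#..
iteration 8: #...##..#.#...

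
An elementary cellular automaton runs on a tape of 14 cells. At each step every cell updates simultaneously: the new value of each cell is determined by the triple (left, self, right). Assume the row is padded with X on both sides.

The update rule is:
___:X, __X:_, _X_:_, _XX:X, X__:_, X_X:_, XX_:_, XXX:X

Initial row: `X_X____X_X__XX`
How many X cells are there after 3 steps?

____XX______XX
_XX_X__XXXX_XX
_X_____XXX__XX
count of X: 6

6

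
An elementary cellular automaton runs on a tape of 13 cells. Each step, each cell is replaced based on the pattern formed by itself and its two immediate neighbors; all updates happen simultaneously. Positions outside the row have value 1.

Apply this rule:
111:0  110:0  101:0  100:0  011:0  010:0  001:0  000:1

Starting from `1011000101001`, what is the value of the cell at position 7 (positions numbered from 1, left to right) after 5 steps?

0000010000000
0111000111110
0000010000000  (repeats step 1; period 2)
step 5: 0000010000000
position 7 holds 0

0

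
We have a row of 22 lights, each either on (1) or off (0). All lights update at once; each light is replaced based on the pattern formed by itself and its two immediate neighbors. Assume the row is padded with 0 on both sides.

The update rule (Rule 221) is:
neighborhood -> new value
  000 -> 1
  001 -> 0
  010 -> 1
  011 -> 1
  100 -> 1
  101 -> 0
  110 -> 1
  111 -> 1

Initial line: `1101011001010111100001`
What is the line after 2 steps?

1101011101010111111101

1101011101010111111101
1101011101010111111101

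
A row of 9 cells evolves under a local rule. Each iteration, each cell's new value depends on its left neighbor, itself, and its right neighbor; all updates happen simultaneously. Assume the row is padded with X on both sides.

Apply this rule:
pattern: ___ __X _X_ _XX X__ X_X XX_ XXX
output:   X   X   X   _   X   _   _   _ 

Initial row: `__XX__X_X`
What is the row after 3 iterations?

XX__XXX__
__XX___XX
XX__XXX__

XX__XXX__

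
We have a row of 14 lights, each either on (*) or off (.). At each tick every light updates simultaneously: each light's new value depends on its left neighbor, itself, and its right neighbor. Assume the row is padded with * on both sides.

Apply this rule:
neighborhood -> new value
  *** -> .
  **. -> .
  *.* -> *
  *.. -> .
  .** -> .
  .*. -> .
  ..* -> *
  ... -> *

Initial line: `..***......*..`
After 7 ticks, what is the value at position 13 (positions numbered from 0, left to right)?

.*....*****..*
*..***......*.
..*....*****.*
.*..***.....*.
*..*....****.*
..*..***....*.
.*..*....***.*
position 13 holds *

*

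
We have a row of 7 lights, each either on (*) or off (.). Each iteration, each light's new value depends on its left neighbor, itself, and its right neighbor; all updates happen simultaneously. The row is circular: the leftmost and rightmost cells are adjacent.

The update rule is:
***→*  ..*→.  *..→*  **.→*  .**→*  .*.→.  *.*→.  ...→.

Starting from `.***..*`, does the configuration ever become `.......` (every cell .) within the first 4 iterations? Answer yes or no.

no

.****..
.*****.
.******
.******
iteration 4 is .******, still not uniform .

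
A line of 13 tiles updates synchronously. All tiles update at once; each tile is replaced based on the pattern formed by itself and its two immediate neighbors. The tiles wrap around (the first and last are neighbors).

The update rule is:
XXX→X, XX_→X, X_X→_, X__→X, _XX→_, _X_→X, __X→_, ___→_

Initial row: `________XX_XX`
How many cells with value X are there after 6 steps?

step 1: X________X__X
step 2: XX_______XX__
step 3: _XX_______XX_
step 4: __XX_______XX
step 5: X__XX_______X
step 6: XX__XX_______
count of X: 4

4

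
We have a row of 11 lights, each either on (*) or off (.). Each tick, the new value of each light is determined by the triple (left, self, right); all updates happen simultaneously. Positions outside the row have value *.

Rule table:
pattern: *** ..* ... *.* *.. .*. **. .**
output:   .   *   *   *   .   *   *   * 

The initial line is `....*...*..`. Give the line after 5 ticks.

tick 1: .****.***.*
tick 2: **..***.***
tick 3: .*.**.***..
tick 4: *******.*.*
tick 5: ......*****

......*****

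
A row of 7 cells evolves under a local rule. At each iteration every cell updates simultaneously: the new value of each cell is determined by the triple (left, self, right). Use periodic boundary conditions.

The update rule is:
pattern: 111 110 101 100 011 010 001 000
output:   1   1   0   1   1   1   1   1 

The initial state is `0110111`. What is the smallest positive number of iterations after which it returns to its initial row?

1

0110111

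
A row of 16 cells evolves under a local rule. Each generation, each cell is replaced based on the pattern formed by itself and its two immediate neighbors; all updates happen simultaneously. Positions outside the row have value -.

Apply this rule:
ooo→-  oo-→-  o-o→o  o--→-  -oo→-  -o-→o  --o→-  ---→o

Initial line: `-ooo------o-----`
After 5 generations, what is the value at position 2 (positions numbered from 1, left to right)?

-----oooo-o-oooo
oooo-----ooo----
-----ooo-----ooo
oooo-----ooo----  (repeats generation 2; period 2)
generation 5: -----ooo-----ooo
position 2 holds -

-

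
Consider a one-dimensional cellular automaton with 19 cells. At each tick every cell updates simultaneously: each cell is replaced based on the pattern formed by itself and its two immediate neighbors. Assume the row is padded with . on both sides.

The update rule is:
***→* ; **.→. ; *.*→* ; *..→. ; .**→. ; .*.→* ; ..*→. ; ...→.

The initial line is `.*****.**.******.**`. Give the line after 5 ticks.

...........*..*....

tick 1: ..***.*..*.****.*..
tick 2: ...*.**..**.**.**..
tick 3: ...**......*..*....
tick 4: ...........*..*....
tick 5: ...........*..*....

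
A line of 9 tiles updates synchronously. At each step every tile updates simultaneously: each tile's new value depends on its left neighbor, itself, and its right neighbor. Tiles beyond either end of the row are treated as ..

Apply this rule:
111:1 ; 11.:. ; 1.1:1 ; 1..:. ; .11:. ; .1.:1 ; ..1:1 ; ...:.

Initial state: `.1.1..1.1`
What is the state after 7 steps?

step 1: 1111.1111
step 2: .11.1.11.
step 3: 1..111...
step 4: 1.1.1....
step 5: 11111....
step 6: .111.....
step 7: 1.1......

1.1......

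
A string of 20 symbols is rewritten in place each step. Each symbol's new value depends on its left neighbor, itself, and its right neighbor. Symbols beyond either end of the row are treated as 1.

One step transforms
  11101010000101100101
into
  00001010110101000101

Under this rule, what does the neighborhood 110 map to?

0

At position 2 the neighborhood is 110; the next row has 0 there.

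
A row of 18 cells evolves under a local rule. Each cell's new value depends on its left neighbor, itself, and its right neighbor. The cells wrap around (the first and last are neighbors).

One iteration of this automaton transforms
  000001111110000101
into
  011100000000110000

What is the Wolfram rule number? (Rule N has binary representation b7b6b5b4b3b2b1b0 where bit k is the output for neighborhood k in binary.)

1

position 6: 111 → 0  (bit 7 = 0)
position 10: 110 → 0  (bit 6 = 0)
position 16: 101 → 0  (bit 5 = 0)
position 0: 100 → 0  (bit 4 = 0)
position 5: 011 → 0  (bit 3 = 0)
position 15: 010 → 0  (bit 2 = 0)
position 4: 001 → 0  (bit 1 = 0)
position 1: 000 → 1  (bit 0 = 1)
bits b7..b0 = 00000001 = 1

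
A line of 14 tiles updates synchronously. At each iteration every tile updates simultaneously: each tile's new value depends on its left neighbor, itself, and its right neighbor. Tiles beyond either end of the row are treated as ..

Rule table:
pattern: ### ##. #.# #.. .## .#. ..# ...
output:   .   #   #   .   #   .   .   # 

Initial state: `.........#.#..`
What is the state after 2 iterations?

#......#......

########..#..#
#......#......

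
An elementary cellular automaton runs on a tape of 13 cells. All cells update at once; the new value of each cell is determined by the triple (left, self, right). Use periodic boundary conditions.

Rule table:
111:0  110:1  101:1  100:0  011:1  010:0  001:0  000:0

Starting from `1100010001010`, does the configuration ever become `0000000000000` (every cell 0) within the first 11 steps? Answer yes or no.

yes

1100000000101
0100000000011
1000000000011
1000000000010
0000000000001
0000000000000
all cells are 0 at step 6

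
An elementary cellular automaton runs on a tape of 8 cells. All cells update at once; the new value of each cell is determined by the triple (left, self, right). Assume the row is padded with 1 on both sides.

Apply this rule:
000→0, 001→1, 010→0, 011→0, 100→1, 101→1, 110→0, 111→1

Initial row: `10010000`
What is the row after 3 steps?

01101001

01101001
10010110
01101001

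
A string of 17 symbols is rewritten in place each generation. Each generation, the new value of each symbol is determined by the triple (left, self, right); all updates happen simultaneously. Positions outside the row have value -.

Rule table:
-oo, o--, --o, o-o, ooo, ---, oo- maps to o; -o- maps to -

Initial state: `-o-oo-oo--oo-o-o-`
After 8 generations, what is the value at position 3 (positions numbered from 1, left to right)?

o-ooooooooooo-o-o
-ooooooooooooo-o-
ooooooooooooooo-o
oooooooooooooooo-
ooooooooooooooooo
ooooooooooooooooo  (fixed point — unchanged through generation 8)
position 3 holds o

o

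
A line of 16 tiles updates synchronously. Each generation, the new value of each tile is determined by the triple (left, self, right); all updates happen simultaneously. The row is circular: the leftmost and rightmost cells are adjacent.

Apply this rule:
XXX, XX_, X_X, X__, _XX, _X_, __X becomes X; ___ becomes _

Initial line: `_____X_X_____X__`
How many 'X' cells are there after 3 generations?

____XXXXX___XXX_
___XXXXXXX_XXXXX
X_XXXXXXXXXXXXXX
count of X: 15

15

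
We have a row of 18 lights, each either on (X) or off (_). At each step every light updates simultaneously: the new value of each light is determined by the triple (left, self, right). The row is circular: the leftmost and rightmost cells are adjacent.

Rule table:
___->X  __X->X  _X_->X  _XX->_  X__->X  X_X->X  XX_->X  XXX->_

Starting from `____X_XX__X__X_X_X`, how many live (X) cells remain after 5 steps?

17

step 1: XXXXXX_XXXXXXXXXXX
step 2: _____XX___________
step 3: XXXXX_XXXXXXXXXXXX
step 4: ____XX____________
step 5: XXXX_XXXXXXXXXXXXX
count of X: 17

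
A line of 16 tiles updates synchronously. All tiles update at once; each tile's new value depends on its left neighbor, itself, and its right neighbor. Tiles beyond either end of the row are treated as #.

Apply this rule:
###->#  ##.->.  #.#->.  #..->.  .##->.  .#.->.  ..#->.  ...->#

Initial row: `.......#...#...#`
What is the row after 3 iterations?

.#####...#...#..
..###..#...#....
...#.....#...##.

...#.....#...##.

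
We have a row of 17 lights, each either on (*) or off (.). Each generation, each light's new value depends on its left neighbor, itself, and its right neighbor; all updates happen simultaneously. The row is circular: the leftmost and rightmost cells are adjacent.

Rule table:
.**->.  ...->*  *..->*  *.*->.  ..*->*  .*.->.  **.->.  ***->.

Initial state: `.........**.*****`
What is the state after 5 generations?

*********........

*********........
.........********
*********........  (repeats generation 1; period 2)
generation 5: *********........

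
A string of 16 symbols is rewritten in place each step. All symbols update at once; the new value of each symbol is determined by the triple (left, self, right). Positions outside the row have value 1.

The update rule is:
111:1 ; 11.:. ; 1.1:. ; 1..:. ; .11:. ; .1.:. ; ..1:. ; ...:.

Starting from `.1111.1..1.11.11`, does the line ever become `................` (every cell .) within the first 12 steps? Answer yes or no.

yes

..11...........1
................
all cells are . at step 2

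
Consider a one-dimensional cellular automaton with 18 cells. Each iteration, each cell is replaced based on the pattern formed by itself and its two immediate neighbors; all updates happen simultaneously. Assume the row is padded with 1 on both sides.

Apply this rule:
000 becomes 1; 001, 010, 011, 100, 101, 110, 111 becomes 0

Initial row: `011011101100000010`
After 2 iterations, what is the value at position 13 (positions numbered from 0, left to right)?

000000000001111000
011111111100000010
position 13 holds 0

0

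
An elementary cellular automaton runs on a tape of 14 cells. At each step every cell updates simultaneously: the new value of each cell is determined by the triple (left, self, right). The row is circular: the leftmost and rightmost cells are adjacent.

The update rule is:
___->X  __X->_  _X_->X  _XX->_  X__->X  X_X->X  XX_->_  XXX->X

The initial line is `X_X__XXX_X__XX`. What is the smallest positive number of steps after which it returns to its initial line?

_XXX__X_XXX__X
X_X_X_XX_X_X_X
_XXXXX__XXXXX_
__XXX_X__XXX_X
X__X_XXX__X_XX
_X_XX_X_X_XX_X
XXX__XXXXX__XX
XX_X__XXX_X__X
X_XXX__X_XXX__
XX_X_X_XX_X_X_
__XXXXX__XXXXX
X__XXX_X__XXX_
XX__X_XXX__X_X
X_X_XX_X_X_XX_
XXXX__XXXXX__X
XXX_X__XXX_X__
_X_XXX__X_XXX_
_XX_X_X_XX_X_X
X__XXXXX__XXXX
_X__XXX_X__XXX
XXX__X_XXX__X_
_X_X_XX_X_X_XX
XXXXX__XXXXX__
_XXX_X__XXX_X_
__X_XXX__X_XXX
X_XX_X_X_XX_X_
XX__XXXXX__XXX
X_X__XXX_X__XX

28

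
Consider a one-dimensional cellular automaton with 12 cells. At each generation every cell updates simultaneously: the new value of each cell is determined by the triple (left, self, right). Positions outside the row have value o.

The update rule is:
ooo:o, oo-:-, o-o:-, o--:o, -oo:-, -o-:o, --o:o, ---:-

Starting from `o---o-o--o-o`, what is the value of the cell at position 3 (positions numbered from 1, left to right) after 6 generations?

-o-oo-oooo--
-o-----oo-oo
-oo---o----o
---o-ooo--o-
o-oo--o-ooo-
----ooo--o--
position 3 holds -

-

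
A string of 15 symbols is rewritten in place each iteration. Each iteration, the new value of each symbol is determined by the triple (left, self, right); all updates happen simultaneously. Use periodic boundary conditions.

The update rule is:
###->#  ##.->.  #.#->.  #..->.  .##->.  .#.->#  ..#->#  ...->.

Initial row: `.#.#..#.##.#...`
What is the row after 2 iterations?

##.#.##....#...
...#......##..#

...#......##..#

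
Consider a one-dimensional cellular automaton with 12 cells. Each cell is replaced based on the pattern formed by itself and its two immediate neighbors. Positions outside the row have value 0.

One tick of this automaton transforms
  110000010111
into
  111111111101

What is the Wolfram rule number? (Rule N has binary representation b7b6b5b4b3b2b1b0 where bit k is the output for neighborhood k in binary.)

127

position 10: 111 → 0  (bit 7 = 0)
position 1: 110 → 1  (bit 6 = 1)
position 8: 101 → 1  (bit 5 = 1)
position 2: 100 → 1  (bit 4 = 1)
position 0: 011 → 1  (bit 3 = 1)
position 7: 010 → 1  (bit 2 = 1)
position 6: 001 → 1  (bit 1 = 1)
position 3: 000 → 1  (bit 0 = 1)
bits b7..b0 = 01111111 = 127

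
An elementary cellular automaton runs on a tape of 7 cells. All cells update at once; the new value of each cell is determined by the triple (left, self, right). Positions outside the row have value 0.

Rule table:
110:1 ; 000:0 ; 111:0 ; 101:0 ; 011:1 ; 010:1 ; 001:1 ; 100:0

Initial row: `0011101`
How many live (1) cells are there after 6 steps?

4

0110101
1110101
1010101
1010101  (fixed point — unchanged through step 6)
count of 1: 4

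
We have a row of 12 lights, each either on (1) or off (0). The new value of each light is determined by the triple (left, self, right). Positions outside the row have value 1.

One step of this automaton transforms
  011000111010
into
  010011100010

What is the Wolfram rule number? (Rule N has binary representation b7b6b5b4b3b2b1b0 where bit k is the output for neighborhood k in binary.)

position 7: 111 → 0  (bit 7 = 0)
position 2: 110 → 0  (bit 6 = 0)
position 0: 101 → 0  (bit 5 = 0)
position 3: 100 → 0  (bit 4 = 0)
position 1: 011 → 1  (bit 3 = 1)
position 10: 010 → 1  (bit 2 = 1)
position 5: 001 → 1  (bit 1 = 1)
position 4: 000 → 1  (bit 0 = 1)
bits b7..b0 = 00001111 = 15

15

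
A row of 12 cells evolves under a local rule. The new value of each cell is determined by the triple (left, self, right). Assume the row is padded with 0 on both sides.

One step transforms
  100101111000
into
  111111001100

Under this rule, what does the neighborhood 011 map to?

At position 5 the neighborhood is 011; the next row has 1 there.

1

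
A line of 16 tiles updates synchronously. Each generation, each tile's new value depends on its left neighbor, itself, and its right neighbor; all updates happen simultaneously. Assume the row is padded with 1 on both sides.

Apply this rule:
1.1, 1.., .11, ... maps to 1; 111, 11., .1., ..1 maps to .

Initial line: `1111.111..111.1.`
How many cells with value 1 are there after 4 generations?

generation 1: ....11..1.1..1.1
generation 2: 111.1.1..1.1..11
generation 3: ...1.1.1..1.1.1.
generation 4: 11..1.1.1..1.1.1
count of 1: 8

8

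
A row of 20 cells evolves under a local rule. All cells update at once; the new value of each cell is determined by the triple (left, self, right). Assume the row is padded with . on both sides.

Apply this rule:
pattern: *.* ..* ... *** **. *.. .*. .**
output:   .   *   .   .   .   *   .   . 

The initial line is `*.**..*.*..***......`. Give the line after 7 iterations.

....**...**...*.....
...*..*.*..*.*.*....
..*.**...**.....*...
.*....*.*..*...*.*..
*.*..*...**.*.*...*.
...**.*.*......*.*.*
..*......*....*.....

..*......*....*.....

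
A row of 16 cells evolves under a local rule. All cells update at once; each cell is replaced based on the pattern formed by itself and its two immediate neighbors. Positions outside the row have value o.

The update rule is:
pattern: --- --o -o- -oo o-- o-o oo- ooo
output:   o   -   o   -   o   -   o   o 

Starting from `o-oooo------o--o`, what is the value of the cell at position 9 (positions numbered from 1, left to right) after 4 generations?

generation 1: o--oooooooo-oo--
generation 2: oo--ooooooo--oo-
generation 3: ooo--ooooooo--o-
generation 4: oooo--ooooooo-o-
position 9 holds o

o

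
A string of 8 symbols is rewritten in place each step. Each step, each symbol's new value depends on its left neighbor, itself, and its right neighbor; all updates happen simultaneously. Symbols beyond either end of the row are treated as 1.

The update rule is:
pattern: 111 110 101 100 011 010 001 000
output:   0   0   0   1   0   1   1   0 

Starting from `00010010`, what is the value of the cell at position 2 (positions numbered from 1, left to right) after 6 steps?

0

10111110
00000000
10000001
01000010
01100110
00011000
position 2 holds 0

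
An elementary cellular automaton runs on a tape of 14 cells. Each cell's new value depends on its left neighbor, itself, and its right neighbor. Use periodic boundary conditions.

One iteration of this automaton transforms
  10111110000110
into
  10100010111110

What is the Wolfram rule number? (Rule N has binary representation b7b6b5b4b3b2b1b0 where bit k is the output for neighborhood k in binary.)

position 3: 111 → 0  (bit 7 = 0)
position 6: 110 → 1  (bit 6 = 1)
position 1: 101 → 0  (bit 5 = 0)
position 7: 100 → 0  (bit 4 = 0)
position 2: 011 → 1  (bit 3 = 1)
position 0: 010 → 1  (bit 2 = 1)
position 10: 001 → 1  (bit 1 = 1)
position 8: 000 → 1  (bit 0 = 1)
bits b7..b0 = 01001111 = 79

79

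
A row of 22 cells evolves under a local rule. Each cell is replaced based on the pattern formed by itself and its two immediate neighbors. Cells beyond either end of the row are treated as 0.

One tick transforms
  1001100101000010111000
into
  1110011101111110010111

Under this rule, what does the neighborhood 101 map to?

At position 8 the neighborhood is 101; the next row has 0 there.

0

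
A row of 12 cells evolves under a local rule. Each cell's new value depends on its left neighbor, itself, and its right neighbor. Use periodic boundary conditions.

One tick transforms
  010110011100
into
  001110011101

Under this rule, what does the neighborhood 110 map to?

At position 4 the neighborhood is 110; the next row has 1 there.

1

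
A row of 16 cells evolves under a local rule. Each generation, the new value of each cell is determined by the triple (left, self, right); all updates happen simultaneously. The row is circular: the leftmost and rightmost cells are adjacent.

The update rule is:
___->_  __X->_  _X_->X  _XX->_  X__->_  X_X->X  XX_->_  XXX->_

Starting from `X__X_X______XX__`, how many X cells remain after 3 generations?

generation 1: X__XXX__________
generation 2: X_______________
generation 3: X_______________
count of X: 1

1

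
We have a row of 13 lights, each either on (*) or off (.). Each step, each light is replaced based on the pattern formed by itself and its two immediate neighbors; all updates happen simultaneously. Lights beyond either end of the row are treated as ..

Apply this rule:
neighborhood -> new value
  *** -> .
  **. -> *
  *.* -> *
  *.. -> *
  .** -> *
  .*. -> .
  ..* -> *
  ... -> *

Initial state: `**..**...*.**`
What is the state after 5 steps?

*********.***
*.......***.*
.********.**.
**......*****
*********...*

*********...*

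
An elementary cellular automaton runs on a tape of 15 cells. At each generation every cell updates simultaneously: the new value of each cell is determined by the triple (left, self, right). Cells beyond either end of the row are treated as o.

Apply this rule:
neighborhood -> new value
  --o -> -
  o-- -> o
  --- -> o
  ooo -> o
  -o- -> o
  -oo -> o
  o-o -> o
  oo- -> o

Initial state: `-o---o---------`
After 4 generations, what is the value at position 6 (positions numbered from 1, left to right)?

generation 1: oooo-ooooooooo-
generation 2: ooooooooooooooo
generation 3: ooooooooooooooo  (fixed point — unchanged through generation 4)
position 6 holds o

o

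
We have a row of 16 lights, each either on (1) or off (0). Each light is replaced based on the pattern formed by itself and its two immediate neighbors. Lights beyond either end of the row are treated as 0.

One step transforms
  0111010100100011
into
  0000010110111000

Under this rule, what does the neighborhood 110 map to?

0

At position 3 the neighborhood is 110; the next row has 0 there.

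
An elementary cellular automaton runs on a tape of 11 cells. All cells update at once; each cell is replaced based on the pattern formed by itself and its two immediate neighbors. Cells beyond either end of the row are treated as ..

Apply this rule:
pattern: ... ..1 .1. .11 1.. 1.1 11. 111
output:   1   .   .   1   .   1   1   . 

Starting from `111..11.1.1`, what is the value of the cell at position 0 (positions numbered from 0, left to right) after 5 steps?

1.1..111.1.
.1...1.11..
...1..111.1
11....1.11.
11.11..111.
position 0 holds 1

1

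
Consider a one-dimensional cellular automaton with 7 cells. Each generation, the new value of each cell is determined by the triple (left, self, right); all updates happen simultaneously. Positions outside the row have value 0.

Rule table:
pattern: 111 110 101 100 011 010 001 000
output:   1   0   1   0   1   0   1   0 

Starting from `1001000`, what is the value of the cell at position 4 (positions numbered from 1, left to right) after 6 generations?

generation 1: 0010000
generation 2: 0100000
generation 3: 1000000
generation 4: 0000000
generation 5: 0000000  (fixed point — unchanged through generation 6)
position 4 holds 0

0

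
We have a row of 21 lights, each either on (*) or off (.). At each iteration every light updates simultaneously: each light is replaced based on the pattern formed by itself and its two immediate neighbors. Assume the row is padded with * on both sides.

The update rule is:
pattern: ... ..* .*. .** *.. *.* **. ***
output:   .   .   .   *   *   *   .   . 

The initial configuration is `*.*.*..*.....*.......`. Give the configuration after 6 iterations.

.*.*.*..*.....*......
*.*.*.*..*.....*.....
.*.*.*.*..*.....*....
*.*.*.*.*..*.....*...
.*.*.*.*.*..*.....*..
*.*.*.*.*.*..*.....*.

*.*.*.*.*.*..*.....*.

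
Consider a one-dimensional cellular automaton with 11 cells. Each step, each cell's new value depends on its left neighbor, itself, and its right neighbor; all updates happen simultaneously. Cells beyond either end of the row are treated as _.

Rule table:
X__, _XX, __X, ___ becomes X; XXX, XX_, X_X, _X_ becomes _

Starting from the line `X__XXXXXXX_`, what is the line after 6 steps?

X__X__XXXX_

step 1: _XXX______X
step 2: XX__XXXXXX_
step 3: X_XXX_____X
step 4: __X__XXXXX_
step 5: XX_XXX____X
step 6: X__X__XXXX_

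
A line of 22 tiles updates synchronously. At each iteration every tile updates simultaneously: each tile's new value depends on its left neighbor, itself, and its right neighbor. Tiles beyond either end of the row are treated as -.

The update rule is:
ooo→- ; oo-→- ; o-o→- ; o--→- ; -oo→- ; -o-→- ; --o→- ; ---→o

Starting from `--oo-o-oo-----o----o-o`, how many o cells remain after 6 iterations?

iteration 1: o---------ooo---oo----
iteration 2: --ooooooo-----o----ooo
iteration 3: o---------ooo---oo----  (repeats iteration 1; period 2)
iteration 6: --ooooooo-----o----ooo
count of o: 11

11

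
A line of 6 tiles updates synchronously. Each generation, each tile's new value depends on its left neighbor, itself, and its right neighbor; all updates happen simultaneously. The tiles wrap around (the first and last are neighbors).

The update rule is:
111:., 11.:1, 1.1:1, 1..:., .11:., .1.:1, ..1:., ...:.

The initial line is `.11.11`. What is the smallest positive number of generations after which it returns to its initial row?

3

1.11.1
11.11.
.11.11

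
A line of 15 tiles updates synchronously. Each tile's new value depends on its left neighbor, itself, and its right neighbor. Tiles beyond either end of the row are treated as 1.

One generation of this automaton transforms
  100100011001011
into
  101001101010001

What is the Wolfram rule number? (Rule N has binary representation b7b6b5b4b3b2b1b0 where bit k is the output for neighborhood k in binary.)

195

position 14: 111 → 1  (bit 7 = 1)
position 0: 110 → 1  (bit 6 = 1)
position 12: 101 → 0  (bit 5 = 0)
position 1: 100 → 0  (bit 4 = 0)
position 7: 011 → 0  (bit 3 = 0)
position 3: 010 → 0  (bit 2 = 0)
position 2: 001 → 1  (bit 1 = 1)
position 5: 000 → 1  (bit 0 = 1)
bits b7..b0 = 11000011 = 195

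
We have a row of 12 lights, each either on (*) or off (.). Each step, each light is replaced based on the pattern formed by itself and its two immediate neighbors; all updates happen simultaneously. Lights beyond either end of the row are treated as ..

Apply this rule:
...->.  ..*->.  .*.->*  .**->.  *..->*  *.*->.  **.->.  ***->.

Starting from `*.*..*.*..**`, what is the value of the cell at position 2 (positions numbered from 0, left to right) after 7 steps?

.

*.**.*.**...
*....*...*..
**...**..**.
..*....*...*
..**...**..*
....*....*.*
....**...*.*
position 2 holds .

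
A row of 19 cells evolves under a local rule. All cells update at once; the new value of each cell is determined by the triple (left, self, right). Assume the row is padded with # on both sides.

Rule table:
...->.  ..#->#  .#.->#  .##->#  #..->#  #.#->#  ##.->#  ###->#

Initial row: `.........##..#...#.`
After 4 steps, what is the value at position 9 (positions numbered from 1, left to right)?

#.......#######.###
##.....############
###...#############
####.##############
position 9 holds #

#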